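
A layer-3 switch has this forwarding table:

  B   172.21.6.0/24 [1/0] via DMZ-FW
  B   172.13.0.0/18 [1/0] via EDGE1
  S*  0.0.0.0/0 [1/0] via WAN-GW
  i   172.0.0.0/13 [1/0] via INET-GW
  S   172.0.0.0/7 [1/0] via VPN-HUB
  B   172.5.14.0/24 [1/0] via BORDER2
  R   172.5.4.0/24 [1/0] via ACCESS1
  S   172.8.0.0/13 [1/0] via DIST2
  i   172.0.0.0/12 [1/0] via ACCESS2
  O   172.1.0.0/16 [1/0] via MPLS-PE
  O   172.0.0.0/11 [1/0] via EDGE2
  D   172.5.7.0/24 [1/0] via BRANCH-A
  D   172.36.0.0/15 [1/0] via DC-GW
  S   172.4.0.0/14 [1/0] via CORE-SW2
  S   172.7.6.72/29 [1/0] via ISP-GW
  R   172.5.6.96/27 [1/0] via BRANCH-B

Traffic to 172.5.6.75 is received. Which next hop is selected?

Routes whose prefix contains 172.5.6.75:
  0.0.0.0/0 (default, matches everything) -> WAN-GW
  172.0.0.0/7 (172.0.0.0 - 173.255.255.255) -> VPN-HUB
  172.0.0.0/11 (172.0.0.0 - 172.31.255.255) -> EDGE2
  172.0.0.0/12 (172.0.0.0 - 172.15.255.255) -> ACCESS2
  172.0.0.0/13 (172.0.0.0 - 172.7.255.255) -> INET-GW
  172.4.0.0/14 (172.4.0.0 - 172.7.255.255) -> CORE-SW2
More-specific entries that do NOT match:
  172.7.6.72/29 (172.7.6.72 - 172.7.6.79) does not contain 172.5.6.75
  172.5.6.96/27 (172.5.6.96 - 172.5.6.127) does not contain 172.5.6.75
  172.21.6.0/24 (172.21.6.0 - 172.21.6.255) does not contain 172.5.6.75
  172.5.14.0/24 (172.5.14.0 - 172.5.14.255) does not contain 172.5.6.75
  172.5.4.0/24 (172.5.4.0 - 172.5.4.255) does not contain 172.5.6.75
  172.5.7.0/24 (172.5.7.0 - 172.5.7.255) does not contain 172.5.6.75
  172.13.0.0/18 (172.13.0.0 - 172.13.63.255) does not contain 172.5.6.75
  172.1.0.0/16 (172.1.0.0 - 172.1.255.255) does not contain 172.5.6.75
  172.36.0.0/15 (172.36.0.0 - 172.37.255.255) does not contain 172.5.6.75
Longest matching prefix is /14 -> next hop CORE-SW2.

CORE-SW2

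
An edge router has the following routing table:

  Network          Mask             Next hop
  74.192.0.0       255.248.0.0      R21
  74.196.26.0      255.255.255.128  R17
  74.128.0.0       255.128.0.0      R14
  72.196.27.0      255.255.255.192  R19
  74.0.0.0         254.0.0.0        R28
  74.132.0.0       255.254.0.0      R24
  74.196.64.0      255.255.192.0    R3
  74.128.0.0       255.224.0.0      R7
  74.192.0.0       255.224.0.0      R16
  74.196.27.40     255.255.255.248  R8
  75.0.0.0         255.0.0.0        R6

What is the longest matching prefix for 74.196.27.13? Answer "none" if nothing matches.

Entries matching 74.196.27.13:
  74.0.0.0/7 (74.0.0.0 - 75.255.255.255)
  74.128.0.0/9 (74.128.0.0 - 74.255.255.255)
  74.192.0.0/11 (74.192.0.0 - 74.223.255.255)
  74.192.0.0/13 (74.192.0.0 - 74.199.255.255)
Most specific is 74.192.0.0/13.

74.192.0.0/13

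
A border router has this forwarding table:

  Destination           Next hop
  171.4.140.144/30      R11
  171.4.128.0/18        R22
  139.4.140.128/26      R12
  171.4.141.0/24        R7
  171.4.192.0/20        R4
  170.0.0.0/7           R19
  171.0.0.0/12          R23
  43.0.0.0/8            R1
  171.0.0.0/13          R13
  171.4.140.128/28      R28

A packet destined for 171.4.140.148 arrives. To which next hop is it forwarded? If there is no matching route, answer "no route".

R22

Routes whose prefix contains 171.4.140.148:
  170.0.0.0/7 (170.0.0.0 - 171.255.255.255) -> R19
  171.0.0.0/12 (171.0.0.0 - 171.15.255.255) -> R23
  171.0.0.0/13 (171.0.0.0 - 171.7.255.255) -> R13
  171.4.128.0/18 (171.4.128.0 - 171.4.191.255) -> R22
More-specific entries that do NOT match:
  171.4.140.144/30 (171.4.140.144 - 171.4.140.147) does not contain 171.4.140.148
  171.4.140.128/28 (171.4.140.128 - 171.4.140.143) does not contain 171.4.140.148
  139.4.140.128/26 (139.4.140.128 - 139.4.140.191) does not contain 171.4.140.148
  171.4.141.0/24 (171.4.141.0 - 171.4.141.255) does not contain 171.4.140.148
  171.4.192.0/20 (171.4.192.0 - 171.4.207.255) does not contain 171.4.140.148
Longest matching prefix is /18 -> next hop R22.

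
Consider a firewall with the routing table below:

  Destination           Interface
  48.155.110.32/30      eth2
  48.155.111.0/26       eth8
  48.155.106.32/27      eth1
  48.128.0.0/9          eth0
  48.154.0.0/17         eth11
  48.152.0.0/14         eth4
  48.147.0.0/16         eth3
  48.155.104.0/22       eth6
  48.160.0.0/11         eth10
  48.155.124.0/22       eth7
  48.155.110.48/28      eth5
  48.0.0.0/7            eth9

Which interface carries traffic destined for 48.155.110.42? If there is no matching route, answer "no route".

Routes whose prefix contains 48.155.110.42:
  48.0.0.0/7 (48.0.0.0 - 49.255.255.255) -> eth9
  48.128.0.0/9 (48.128.0.0 - 48.255.255.255) -> eth0
  48.152.0.0/14 (48.152.0.0 - 48.155.255.255) -> eth4
More-specific entries that do NOT match:
  48.155.110.32/30 (48.155.110.32 - 48.155.110.35) does not contain 48.155.110.42
  48.155.110.48/28 (48.155.110.48 - 48.155.110.63) does not contain 48.155.110.42
  48.155.106.32/27 (48.155.106.32 - 48.155.106.63) does not contain 48.155.110.42
  48.155.111.0/26 (48.155.111.0 - 48.155.111.63) does not contain 48.155.110.42
  48.155.104.0/22 (48.155.104.0 - 48.155.107.255) does not contain 48.155.110.42
  48.155.124.0/22 (48.155.124.0 - 48.155.127.255) does not contain 48.155.110.42
  48.154.0.0/17 (48.154.0.0 - 48.154.127.255) does not contain 48.155.110.42
  48.147.0.0/16 (48.147.0.0 - 48.147.255.255) does not contain 48.155.110.42
Longest matching prefix is /14 -> interface eth4.

eth4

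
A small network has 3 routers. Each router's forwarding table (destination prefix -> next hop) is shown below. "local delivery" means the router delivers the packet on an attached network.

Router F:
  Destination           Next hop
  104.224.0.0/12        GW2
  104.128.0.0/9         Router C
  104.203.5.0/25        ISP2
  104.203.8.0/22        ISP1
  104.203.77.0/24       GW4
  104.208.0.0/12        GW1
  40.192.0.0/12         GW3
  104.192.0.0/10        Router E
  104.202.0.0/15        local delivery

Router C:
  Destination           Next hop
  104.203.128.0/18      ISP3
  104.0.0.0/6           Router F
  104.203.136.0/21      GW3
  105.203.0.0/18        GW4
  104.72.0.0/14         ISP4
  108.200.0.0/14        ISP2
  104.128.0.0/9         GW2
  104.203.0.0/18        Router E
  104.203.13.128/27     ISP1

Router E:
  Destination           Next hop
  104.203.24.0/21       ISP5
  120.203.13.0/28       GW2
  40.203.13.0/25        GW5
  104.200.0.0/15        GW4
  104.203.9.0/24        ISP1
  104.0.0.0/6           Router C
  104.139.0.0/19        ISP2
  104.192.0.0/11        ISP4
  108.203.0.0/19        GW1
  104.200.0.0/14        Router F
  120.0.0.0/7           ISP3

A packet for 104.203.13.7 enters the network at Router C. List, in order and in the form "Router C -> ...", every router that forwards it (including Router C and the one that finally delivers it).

At Router C: longest match for 104.203.13.7 is 104.203.0.0/18 -> Router E
At Router E: longest match for 104.203.13.7 is 104.200.0.0/14 -> Router F
At Router F: longest match for 104.203.13.7 is 104.202.0.0/15 -> local delivery

Router C -> Router E -> Router F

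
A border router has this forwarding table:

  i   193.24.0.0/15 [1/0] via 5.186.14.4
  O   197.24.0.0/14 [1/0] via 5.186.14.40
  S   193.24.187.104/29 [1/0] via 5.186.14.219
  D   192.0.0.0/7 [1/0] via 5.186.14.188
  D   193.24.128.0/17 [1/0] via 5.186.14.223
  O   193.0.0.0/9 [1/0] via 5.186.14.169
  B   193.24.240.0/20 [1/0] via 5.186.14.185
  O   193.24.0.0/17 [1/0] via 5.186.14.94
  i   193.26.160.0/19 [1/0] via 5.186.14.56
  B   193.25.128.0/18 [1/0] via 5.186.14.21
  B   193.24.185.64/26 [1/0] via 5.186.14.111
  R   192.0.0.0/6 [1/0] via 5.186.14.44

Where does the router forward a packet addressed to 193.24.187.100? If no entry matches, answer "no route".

5.186.14.223

Routes whose prefix contains 193.24.187.100:
  192.0.0.0/6 (192.0.0.0 - 195.255.255.255) -> 5.186.14.44
  192.0.0.0/7 (192.0.0.0 - 193.255.255.255) -> 5.186.14.188
  193.0.0.0/9 (193.0.0.0 - 193.127.255.255) -> 5.186.14.169
  193.24.0.0/15 (193.24.0.0 - 193.25.255.255) -> 5.186.14.4
  193.24.128.0/17 (193.24.128.0 - 193.24.255.255) -> 5.186.14.223
More-specific entries that do NOT match:
  193.24.187.104/29 (193.24.187.104 - 193.24.187.111) does not contain 193.24.187.100
  193.24.185.64/26 (193.24.185.64 - 193.24.185.127) does not contain 193.24.187.100
  193.24.240.0/20 (193.24.240.0 - 193.24.255.255) does not contain 193.24.187.100
  193.26.160.0/19 (193.26.160.0 - 193.26.191.255) does not contain 193.24.187.100
  193.25.128.0/18 (193.25.128.0 - 193.25.191.255) does not contain 193.24.187.100
Longest matching prefix is /17 -> next hop 5.186.14.223.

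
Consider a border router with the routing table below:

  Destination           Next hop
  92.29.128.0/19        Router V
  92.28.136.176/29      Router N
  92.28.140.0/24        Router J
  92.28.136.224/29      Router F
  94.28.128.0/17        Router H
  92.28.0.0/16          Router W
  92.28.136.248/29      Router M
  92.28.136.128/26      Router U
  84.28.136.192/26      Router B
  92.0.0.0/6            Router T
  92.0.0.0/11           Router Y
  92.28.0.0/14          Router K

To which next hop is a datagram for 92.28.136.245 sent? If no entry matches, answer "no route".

Routes whose prefix contains 92.28.136.245:
  92.0.0.0/6 (92.0.0.0 - 95.255.255.255) -> Router T
  92.0.0.0/11 (92.0.0.0 - 92.31.255.255) -> Router Y
  92.28.0.0/14 (92.28.0.0 - 92.31.255.255) -> Router K
  92.28.0.0/16 (92.28.0.0 - 92.28.255.255) -> Router W
More-specific entries that do NOT match:
  92.28.136.176/29 (92.28.136.176 - 92.28.136.183) does not contain 92.28.136.245
  92.28.136.224/29 (92.28.136.224 - 92.28.136.231) does not contain 92.28.136.245
  92.28.136.248/29 (92.28.136.248 - 92.28.136.255) does not contain 92.28.136.245
  92.28.136.128/26 (92.28.136.128 - 92.28.136.191) does not contain 92.28.136.245
  84.28.136.192/26 (84.28.136.192 - 84.28.136.255) does not contain 92.28.136.245
  92.28.140.0/24 (92.28.140.0 - 92.28.140.255) does not contain 92.28.136.245
  92.29.128.0/19 (92.29.128.0 - 92.29.159.255) does not contain 92.28.136.245
  94.28.128.0/17 (94.28.128.0 - 94.28.255.255) does not contain 92.28.136.245
Longest matching prefix is /16 -> next hop Router W.

Router W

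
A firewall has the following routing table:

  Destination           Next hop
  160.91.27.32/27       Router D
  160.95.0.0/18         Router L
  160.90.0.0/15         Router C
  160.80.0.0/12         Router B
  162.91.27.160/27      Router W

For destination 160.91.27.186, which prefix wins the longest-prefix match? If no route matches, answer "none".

Entries matching 160.91.27.186:
  160.80.0.0/12 (160.80.0.0 - 160.95.255.255)
  160.90.0.0/15 (160.90.0.0 - 160.91.255.255)
Most specific is 160.90.0.0/15.

160.90.0.0/15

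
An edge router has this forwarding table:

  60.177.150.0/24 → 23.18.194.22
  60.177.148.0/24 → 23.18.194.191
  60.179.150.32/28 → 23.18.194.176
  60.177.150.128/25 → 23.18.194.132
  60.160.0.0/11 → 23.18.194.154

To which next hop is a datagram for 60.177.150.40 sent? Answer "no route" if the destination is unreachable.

Routes whose prefix contains 60.177.150.40:
  60.160.0.0/11 (60.160.0.0 - 60.191.255.255) -> 23.18.194.154
  60.177.150.0/24 (60.177.150.0 - 60.177.150.255) -> 23.18.194.22
More-specific entries that do NOT match:
  60.179.150.32/28 (60.179.150.32 - 60.179.150.47) does not contain 60.177.150.40
  60.177.150.128/25 (60.177.150.128 - 60.177.150.255) does not contain 60.177.150.40
Longest matching prefix is /24 -> next hop 23.18.194.22.

23.18.194.22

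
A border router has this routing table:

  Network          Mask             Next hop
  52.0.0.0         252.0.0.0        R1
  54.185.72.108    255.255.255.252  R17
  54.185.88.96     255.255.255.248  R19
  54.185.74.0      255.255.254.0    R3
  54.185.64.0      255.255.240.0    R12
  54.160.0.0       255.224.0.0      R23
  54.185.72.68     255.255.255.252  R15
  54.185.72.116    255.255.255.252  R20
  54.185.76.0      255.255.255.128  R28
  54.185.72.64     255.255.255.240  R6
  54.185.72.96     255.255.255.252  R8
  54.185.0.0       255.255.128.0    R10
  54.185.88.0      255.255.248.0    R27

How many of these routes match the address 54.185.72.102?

Prefixes containing 54.185.72.102:
  52.0.0.0/6 (52.0.0.0 - 55.255.255.255)
  54.160.0.0/11 (54.160.0.0 - 54.191.255.255)
  54.185.0.0/17 (54.185.0.0 - 54.185.127.255)
  54.185.64.0/20 (54.185.64.0 - 54.185.79.255)
Total matching entries: 4.

4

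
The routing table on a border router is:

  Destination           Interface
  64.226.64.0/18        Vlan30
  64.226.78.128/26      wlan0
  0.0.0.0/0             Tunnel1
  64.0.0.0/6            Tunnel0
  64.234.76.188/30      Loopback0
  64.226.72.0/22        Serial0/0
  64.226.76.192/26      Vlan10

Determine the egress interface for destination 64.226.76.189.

Vlan30

Routes whose prefix contains 64.226.76.189:
  0.0.0.0/0 (default, matches everything) -> Tunnel1
  64.0.0.0/6 (64.0.0.0 - 67.255.255.255) -> Tunnel0
  64.226.64.0/18 (64.226.64.0 - 64.226.127.255) -> Vlan30
More-specific entries that do NOT match:
  64.234.76.188/30 (64.234.76.188 - 64.234.76.191) does not contain 64.226.76.189
  64.226.78.128/26 (64.226.78.128 - 64.226.78.191) does not contain 64.226.76.189
  64.226.76.192/26 (64.226.76.192 - 64.226.76.255) does not contain 64.226.76.189
  64.226.72.0/22 (64.226.72.0 - 64.226.75.255) does not contain 64.226.76.189
Longest matching prefix is /18 -> interface Vlan30.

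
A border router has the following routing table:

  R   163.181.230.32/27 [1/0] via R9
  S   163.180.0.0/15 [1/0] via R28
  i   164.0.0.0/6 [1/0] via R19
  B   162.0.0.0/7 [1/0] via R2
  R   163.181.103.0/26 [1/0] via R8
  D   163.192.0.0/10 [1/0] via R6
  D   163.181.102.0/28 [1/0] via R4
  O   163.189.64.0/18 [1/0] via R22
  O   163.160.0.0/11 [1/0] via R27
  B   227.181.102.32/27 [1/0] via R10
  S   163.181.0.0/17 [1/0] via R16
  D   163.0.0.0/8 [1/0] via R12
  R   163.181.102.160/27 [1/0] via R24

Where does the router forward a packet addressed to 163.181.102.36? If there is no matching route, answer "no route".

Routes whose prefix contains 163.181.102.36:
  162.0.0.0/7 (162.0.0.0 - 163.255.255.255) -> R2
  163.0.0.0/8 (163.0.0.0 - 163.255.255.255) -> R12
  163.160.0.0/11 (163.160.0.0 - 163.191.255.255) -> R27
  163.180.0.0/15 (163.180.0.0 - 163.181.255.255) -> R28
  163.181.0.0/17 (163.181.0.0 - 163.181.127.255) -> R16
More-specific entries that do NOT match:
  163.181.102.0/28 (163.181.102.0 - 163.181.102.15) does not contain 163.181.102.36
  163.181.230.32/27 (163.181.230.32 - 163.181.230.63) does not contain 163.181.102.36
  227.181.102.32/27 (227.181.102.32 - 227.181.102.63) does not contain 163.181.102.36
  163.181.102.160/27 (163.181.102.160 - 163.181.102.191) does not contain 163.181.102.36
  163.181.103.0/26 (163.181.103.0 - 163.181.103.63) does not contain 163.181.102.36
  163.189.64.0/18 (163.189.64.0 - 163.189.127.255) does not contain 163.181.102.36
Longest matching prefix is /17 -> next hop R16.

R16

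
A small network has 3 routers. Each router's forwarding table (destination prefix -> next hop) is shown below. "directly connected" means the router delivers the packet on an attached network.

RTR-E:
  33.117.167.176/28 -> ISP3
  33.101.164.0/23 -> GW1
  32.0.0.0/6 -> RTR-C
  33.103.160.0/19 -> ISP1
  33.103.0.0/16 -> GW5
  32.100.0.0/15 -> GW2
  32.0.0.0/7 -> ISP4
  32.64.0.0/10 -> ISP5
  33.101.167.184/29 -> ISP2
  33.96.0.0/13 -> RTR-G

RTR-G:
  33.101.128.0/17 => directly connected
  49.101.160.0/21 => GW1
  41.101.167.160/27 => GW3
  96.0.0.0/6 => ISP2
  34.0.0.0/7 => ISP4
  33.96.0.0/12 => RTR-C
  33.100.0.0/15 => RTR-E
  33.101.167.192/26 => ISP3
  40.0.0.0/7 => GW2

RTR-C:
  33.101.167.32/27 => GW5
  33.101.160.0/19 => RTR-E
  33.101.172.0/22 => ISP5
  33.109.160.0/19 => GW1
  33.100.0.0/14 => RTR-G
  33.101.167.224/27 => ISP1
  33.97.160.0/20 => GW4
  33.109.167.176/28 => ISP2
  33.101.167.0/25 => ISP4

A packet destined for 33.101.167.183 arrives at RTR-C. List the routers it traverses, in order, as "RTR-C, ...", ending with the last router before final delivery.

RTR-C, RTR-E, RTR-G

At RTR-C: longest match for 33.101.167.183 is 33.101.160.0/19 -> RTR-E
At RTR-E: longest match for 33.101.167.183 is 33.96.0.0/13 -> RTR-G
At RTR-G: longest match for 33.101.167.183 is 33.101.128.0/17 -> directly connected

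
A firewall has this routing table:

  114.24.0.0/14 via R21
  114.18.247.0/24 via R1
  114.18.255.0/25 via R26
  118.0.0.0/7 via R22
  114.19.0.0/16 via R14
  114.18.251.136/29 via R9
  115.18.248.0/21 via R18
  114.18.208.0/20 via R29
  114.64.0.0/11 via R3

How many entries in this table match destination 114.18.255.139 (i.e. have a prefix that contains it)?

0

No listed prefix contains 114.18.255.139.
Total matching entries: 0.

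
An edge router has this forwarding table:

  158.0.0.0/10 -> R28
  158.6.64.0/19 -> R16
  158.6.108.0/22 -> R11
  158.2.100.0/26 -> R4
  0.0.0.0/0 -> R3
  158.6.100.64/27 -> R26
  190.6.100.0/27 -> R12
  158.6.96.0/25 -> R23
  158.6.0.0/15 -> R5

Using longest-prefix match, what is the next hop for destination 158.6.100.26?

Routes whose prefix contains 158.6.100.26:
  0.0.0.0/0 (default, matches everything) -> R3
  158.0.0.0/10 (158.0.0.0 - 158.63.255.255) -> R28
  158.6.0.0/15 (158.6.0.0 - 158.7.255.255) -> R5
More-specific entries that do NOT match:
  158.6.100.64/27 (158.6.100.64 - 158.6.100.95) does not contain 158.6.100.26
  190.6.100.0/27 (190.6.100.0 - 190.6.100.31) does not contain 158.6.100.26
  158.2.100.0/26 (158.2.100.0 - 158.2.100.63) does not contain 158.6.100.26
  158.6.96.0/25 (158.6.96.0 - 158.6.96.127) does not contain 158.6.100.26
  158.6.108.0/22 (158.6.108.0 - 158.6.111.255) does not contain 158.6.100.26
  158.6.64.0/19 (158.6.64.0 - 158.6.95.255) does not contain 158.6.100.26
Longest matching prefix is /15 -> next hop R5.

R5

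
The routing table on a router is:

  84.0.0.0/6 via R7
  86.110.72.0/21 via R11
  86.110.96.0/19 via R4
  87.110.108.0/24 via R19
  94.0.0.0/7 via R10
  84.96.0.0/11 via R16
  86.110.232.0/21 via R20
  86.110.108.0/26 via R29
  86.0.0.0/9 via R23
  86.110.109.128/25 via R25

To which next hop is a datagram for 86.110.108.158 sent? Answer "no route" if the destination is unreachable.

R4

Routes whose prefix contains 86.110.108.158:
  84.0.0.0/6 (84.0.0.0 - 87.255.255.255) -> R7
  86.0.0.0/9 (86.0.0.0 - 86.127.255.255) -> R23
  86.110.96.0/19 (86.110.96.0 - 86.110.127.255) -> R4
More-specific entries that do NOT match:
  86.110.108.0/26 (86.110.108.0 - 86.110.108.63) does not contain 86.110.108.158
  86.110.109.128/25 (86.110.109.128 - 86.110.109.255) does not contain 86.110.108.158
  87.110.108.0/24 (87.110.108.0 - 87.110.108.255) does not contain 86.110.108.158
  86.110.72.0/21 (86.110.72.0 - 86.110.79.255) does not contain 86.110.108.158
  86.110.232.0/21 (86.110.232.0 - 86.110.239.255) does not contain 86.110.108.158
Longest matching prefix is /19 -> next hop R4.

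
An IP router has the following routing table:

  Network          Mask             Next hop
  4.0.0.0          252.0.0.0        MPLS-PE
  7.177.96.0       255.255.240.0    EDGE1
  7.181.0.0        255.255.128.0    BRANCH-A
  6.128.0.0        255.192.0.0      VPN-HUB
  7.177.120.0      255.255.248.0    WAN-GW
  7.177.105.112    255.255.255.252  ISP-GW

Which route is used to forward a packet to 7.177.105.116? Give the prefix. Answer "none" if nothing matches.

7.177.96.0/20

Entries matching 7.177.105.116:
  4.0.0.0/6 (4.0.0.0 - 7.255.255.255)
  7.177.96.0/20 (7.177.96.0 - 7.177.111.255)
Most specific is 7.177.96.0/20.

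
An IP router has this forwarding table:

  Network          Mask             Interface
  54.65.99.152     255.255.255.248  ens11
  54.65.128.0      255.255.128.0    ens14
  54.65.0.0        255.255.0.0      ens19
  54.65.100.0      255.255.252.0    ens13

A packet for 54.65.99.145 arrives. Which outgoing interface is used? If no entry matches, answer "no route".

ens19

Routes whose prefix contains 54.65.99.145:
  54.65.0.0/16 (54.65.0.0 - 54.65.255.255) -> ens19
More-specific entries that do NOT match:
  54.65.99.152/29 (54.65.99.152 - 54.65.99.159) does not contain 54.65.99.145
  54.65.100.0/22 (54.65.100.0 - 54.65.103.255) does not contain 54.65.99.145
  54.65.128.0/17 (54.65.128.0 - 54.65.255.255) does not contain 54.65.99.145
Longest matching prefix is /16 -> interface ens19.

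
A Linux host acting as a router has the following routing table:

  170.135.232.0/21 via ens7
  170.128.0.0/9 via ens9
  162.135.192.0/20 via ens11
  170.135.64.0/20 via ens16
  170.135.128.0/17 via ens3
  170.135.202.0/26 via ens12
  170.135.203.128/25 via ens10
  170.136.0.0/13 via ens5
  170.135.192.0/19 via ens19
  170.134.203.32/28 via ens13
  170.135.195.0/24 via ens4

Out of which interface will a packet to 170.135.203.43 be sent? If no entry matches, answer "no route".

Routes whose prefix contains 170.135.203.43:
  170.128.0.0/9 (170.128.0.0 - 170.255.255.255) -> ens9
  170.135.128.0/17 (170.135.128.0 - 170.135.255.255) -> ens3
  170.135.192.0/19 (170.135.192.0 - 170.135.223.255) -> ens19
More-specific entries that do NOT match:
  170.134.203.32/28 (170.134.203.32 - 170.134.203.47) does not contain 170.135.203.43
  170.135.202.0/26 (170.135.202.0 - 170.135.202.63) does not contain 170.135.203.43
  170.135.203.128/25 (170.135.203.128 - 170.135.203.255) does not contain 170.135.203.43
  170.135.195.0/24 (170.135.195.0 - 170.135.195.255) does not contain 170.135.203.43
  170.135.232.0/21 (170.135.232.0 - 170.135.239.255) does not contain 170.135.203.43
  162.135.192.0/20 (162.135.192.0 - 162.135.207.255) does not contain 170.135.203.43
  170.135.64.0/20 (170.135.64.0 - 170.135.79.255) does not contain 170.135.203.43
Longest matching prefix is /19 -> interface ens19.

ens19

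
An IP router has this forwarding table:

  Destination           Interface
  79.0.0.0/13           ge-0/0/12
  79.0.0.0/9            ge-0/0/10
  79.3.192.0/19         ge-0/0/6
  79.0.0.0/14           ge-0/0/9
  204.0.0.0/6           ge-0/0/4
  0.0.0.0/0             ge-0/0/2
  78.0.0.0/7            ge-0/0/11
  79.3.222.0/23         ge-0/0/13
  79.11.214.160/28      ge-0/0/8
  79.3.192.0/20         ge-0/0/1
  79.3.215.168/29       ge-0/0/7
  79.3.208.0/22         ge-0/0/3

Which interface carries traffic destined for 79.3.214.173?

Routes whose prefix contains 79.3.214.173:
  0.0.0.0/0 (default, matches everything) -> ge-0/0/2
  78.0.0.0/7 (78.0.0.0 - 79.255.255.255) -> ge-0/0/11
  79.0.0.0/9 (79.0.0.0 - 79.127.255.255) -> ge-0/0/10
  79.0.0.0/13 (79.0.0.0 - 79.7.255.255) -> ge-0/0/12
  79.0.0.0/14 (79.0.0.0 - 79.3.255.255) -> ge-0/0/9
  79.3.192.0/19 (79.3.192.0 - 79.3.223.255) -> ge-0/0/6
More-specific entries that do NOT match:
  79.3.215.168/29 (79.3.215.168 - 79.3.215.175) does not contain 79.3.214.173
  79.11.214.160/28 (79.11.214.160 - 79.11.214.175) does not contain 79.3.214.173
  79.3.222.0/23 (79.3.222.0 - 79.3.223.255) does not contain 79.3.214.173
  79.3.208.0/22 (79.3.208.0 - 79.3.211.255) does not contain 79.3.214.173
  79.3.192.0/20 (79.3.192.0 - 79.3.207.255) does not contain 79.3.214.173
Longest matching prefix is /19 -> interface ge-0/0/6.

ge-0/0/6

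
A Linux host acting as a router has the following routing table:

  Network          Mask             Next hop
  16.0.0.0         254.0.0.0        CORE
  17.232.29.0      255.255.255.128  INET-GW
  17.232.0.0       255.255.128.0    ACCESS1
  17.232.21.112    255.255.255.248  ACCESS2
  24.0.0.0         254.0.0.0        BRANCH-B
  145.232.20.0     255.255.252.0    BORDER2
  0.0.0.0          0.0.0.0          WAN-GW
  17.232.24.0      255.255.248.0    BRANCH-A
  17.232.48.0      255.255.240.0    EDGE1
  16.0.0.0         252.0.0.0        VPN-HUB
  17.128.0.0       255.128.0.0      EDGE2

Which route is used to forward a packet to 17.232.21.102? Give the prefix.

Entries matching 17.232.21.102:
  0.0.0.0/0 (default, matches everything)
  16.0.0.0/6 (16.0.0.0 - 19.255.255.255)
  16.0.0.0/7 (16.0.0.0 - 17.255.255.255)
  17.128.0.0/9 (17.128.0.0 - 17.255.255.255)
  17.232.0.0/17 (17.232.0.0 - 17.232.127.255)
Most specific is 17.232.0.0/17.

17.232.0.0/17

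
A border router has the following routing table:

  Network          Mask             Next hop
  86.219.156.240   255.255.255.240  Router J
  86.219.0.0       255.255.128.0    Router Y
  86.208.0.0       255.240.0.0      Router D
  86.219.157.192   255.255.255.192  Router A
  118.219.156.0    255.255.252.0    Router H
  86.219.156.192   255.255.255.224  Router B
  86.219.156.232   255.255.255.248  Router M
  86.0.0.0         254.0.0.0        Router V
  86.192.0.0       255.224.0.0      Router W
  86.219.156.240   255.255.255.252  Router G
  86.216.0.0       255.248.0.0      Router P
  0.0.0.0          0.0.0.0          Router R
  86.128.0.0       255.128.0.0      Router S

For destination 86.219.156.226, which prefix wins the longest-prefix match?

86.216.0.0/13

Entries matching 86.219.156.226:
  0.0.0.0/0 (default, matches everything)
  86.0.0.0/7 (86.0.0.0 - 87.255.255.255)
  86.128.0.0/9 (86.128.0.0 - 86.255.255.255)
  86.192.0.0/11 (86.192.0.0 - 86.223.255.255)
  86.208.0.0/12 (86.208.0.0 - 86.223.255.255)
  86.216.0.0/13 (86.216.0.0 - 86.223.255.255)
Most specific is 86.216.0.0/13.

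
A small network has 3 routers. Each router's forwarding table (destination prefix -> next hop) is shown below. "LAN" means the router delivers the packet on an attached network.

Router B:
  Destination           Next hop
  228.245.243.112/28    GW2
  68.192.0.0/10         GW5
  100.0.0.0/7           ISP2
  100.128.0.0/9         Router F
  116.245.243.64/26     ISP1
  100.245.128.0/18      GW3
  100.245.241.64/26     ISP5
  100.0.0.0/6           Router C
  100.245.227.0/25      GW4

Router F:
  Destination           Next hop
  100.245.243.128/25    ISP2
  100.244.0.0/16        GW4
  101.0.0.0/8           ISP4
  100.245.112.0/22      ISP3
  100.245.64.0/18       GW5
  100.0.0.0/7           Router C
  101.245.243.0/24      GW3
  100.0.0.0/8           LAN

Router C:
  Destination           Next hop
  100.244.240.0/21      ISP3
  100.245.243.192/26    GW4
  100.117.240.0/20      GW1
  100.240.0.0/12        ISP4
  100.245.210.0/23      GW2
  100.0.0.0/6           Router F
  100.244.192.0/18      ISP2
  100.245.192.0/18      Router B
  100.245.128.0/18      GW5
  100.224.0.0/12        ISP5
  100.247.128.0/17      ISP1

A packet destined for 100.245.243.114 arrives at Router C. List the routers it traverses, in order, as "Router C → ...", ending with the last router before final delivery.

At Router C: longest match for 100.245.243.114 is 100.245.192.0/18 -> Router B
At Router B: longest match for 100.245.243.114 is 100.128.0.0/9 -> Router F
At Router F: longest match for 100.245.243.114 is 100.0.0.0/8 -> LAN

Router C → Router B → Router F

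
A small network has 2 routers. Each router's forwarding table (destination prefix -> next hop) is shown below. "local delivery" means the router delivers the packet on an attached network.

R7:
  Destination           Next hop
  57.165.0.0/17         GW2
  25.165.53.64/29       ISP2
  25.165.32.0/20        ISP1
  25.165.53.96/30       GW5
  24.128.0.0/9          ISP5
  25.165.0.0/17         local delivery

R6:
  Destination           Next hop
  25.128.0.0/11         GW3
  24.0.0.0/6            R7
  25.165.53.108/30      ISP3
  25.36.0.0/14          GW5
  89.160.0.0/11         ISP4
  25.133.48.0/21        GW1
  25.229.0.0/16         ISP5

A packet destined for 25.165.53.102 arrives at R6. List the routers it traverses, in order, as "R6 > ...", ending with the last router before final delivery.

At R6: longest match for 25.165.53.102 is 24.0.0.0/6 -> R7
At R7: longest match for 25.165.53.102 is 25.165.0.0/17 -> local delivery

R6 > R7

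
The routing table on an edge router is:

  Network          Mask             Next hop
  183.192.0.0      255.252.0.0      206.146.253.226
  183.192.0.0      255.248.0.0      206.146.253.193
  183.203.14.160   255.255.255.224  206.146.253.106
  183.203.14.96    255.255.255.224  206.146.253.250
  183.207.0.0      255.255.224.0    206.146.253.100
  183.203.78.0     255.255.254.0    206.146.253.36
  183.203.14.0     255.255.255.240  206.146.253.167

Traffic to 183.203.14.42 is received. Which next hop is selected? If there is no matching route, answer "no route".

No entry's prefix contains 183.203.14.42; there is no default route.

no route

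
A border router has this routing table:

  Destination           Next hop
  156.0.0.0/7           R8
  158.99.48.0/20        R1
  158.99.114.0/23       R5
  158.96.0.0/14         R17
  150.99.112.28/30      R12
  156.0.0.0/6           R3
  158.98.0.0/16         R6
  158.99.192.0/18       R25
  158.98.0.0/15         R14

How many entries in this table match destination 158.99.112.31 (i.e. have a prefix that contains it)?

3

Prefixes containing 158.99.112.31:
  156.0.0.0/6 (156.0.0.0 - 159.255.255.255)
  158.96.0.0/14 (158.96.0.0 - 158.99.255.255)
  158.98.0.0/15 (158.98.0.0 - 158.99.255.255)
Total matching entries: 3.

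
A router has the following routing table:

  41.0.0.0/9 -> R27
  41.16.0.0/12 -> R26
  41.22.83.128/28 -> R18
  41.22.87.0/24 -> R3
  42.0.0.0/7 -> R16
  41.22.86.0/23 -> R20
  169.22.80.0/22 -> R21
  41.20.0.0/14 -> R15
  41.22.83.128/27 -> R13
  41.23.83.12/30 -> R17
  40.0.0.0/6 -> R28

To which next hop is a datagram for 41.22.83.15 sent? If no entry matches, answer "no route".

R15

Routes whose prefix contains 41.22.83.15:
  40.0.0.0/6 (40.0.0.0 - 43.255.255.255) -> R28
  41.0.0.0/9 (41.0.0.0 - 41.127.255.255) -> R27
  41.16.0.0/12 (41.16.0.0 - 41.31.255.255) -> R26
  41.20.0.0/14 (41.20.0.0 - 41.23.255.255) -> R15
More-specific entries that do NOT match:
  41.23.83.12/30 (41.23.83.12 - 41.23.83.15) does not contain 41.22.83.15
  41.22.83.128/28 (41.22.83.128 - 41.22.83.143) does not contain 41.22.83.15
  41.22.83.128/27 (41.22.83.128 - 41.22.83.159) does not contain 41.22.83.15
  41.22.87.0/24 (41.22.87.0 - 41.22.87.255) does not contain 41.22.83.15
  41.22.86.0/23 (41.22.86.0 - 41.22.87.255) does not contain 41.22.83.15
  169.22.80.0/22 (169.22.80.0 - 169.22.83.255) does not contain 41.22.83.15
Longest matching prefix is /14 -> next hop R15.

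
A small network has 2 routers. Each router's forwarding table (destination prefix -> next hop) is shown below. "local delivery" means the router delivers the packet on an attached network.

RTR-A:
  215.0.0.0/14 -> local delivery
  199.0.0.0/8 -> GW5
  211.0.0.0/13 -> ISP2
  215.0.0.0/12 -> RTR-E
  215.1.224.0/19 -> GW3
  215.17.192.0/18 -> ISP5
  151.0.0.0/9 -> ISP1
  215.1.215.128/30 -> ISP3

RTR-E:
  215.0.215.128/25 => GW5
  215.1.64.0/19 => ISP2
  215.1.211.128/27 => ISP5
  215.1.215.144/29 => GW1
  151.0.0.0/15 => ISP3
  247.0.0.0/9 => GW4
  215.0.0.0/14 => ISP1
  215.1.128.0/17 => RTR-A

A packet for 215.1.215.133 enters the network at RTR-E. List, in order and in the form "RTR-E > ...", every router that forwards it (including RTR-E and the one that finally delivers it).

RTR-E > RTR-A

At RTR-E: longest match for 215.1.215.133 is 215.1.128.0/17 -> RTR-A
At RTR-A: longest match for 215.1.215.133 is 215.0.0.0/14 -> local delivery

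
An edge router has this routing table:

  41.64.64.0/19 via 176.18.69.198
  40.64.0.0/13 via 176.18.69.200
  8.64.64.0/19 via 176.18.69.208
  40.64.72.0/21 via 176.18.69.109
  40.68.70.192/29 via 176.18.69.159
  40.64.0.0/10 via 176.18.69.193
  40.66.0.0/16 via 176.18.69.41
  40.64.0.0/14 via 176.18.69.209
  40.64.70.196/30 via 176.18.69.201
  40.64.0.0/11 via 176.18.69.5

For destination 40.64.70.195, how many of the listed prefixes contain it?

4

Prefixes containing 40.64.70.195:
  40.64.0.0/10 (40.64.0.0 - 40.127.255.255)
  40.64.0.0/11 (40.64.0.0 - 40.95.255.255)
  40.64.0.0/13 (40.64.0.0 - 40.71.255.255)
  40.64.0.0/14 (40.64.0.0 - 40.67.255.255)
Total matching entries: 4.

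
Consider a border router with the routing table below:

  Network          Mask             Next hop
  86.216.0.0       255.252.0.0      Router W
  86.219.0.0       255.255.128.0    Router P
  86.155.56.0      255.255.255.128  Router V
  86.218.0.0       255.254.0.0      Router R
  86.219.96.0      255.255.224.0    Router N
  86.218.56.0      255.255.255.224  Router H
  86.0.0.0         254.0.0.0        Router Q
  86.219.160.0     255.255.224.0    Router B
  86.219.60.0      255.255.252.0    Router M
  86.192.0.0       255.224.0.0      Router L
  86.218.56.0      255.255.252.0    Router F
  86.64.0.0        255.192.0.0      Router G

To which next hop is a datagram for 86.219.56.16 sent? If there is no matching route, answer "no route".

Router P

Routes whose prefix contains 86.219.56.16:
  86.0.0.0/7 (86.0.0.0 - 87.255.255.255) -> Router Q
  86.192.0.0/11 (86.192.0.0 - 86.223.255.255) -> Router L
  86.216.0.0/14 (86.216.0.0 - 86.219.255.255) -> Router W
  86.218.0.0/15 (86.218.0.0 - 86.219.255.255) -> Router R
  86.219.0.0/17 (86.219.0.0 - 86.219.127.255) -> Router P
More-specific entries that do NOT match:
  86.218.56.0/27 (86.218.56.0 - 86.218.56.31) does not contain 86.219.56.16
  86.155.56.0/25 (86.155.56.0 - 86.155.56.127) does not contain 86.219.56.16
  86.219.60.0/22 (86.219.60.0 - 86.219.63.255) does not contain 86.219.56.16
  86.218.56.0/22 (86.218.56.0 - 86.218.59.255) does not contain 86.219.56.16
  86.219.96.0/19 (86.219.96.0 - 86.219.127.255) does not contain 86.219.56.16
  86.219.160.0/19 (86.219.160.0 - 86.219.191.255) does not contain 86.219.56.16
Longest matching prefix is /17 -> next hop Router P.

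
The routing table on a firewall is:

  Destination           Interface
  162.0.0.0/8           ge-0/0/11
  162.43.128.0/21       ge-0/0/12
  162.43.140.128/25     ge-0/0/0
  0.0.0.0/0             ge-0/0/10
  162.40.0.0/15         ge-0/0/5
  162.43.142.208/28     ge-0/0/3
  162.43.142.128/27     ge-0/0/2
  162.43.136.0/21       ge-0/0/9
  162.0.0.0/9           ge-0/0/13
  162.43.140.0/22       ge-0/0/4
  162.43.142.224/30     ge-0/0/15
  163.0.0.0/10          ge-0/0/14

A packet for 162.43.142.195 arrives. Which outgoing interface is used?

ge-0/0/4

Routes whose prefix contains 162.43.142.195:
  0.0.0.0/0 (default, matches everything) -> ge-0/0/10
  162.0.0.0/8 (162.0.0.0 - 162.255.255.255) -> ge-0/0/11
  162.0.0.0/9 (162.0.0.0 - 162.127.255.255) -> ge-0/0/13
  162.43.136.0/21 (162.43.136.0 - 162.43.143.255) -> ge-0/0/9
  162.43.140.0/22 (162.43.140.0 - 162.43.143.255) -> ge-0/0/4
More-specific entries that do NOT match:
  162.43.142.224/30 (162.43.142.224 - 162.43.142.227) does not contain 162.43.142.195
  162.43.142.208/28 (162.43.142.208 - 162.43.142.223) does not contain 162.43.142.195
  162.43.142.128/27 (162.43.142.128 - 162.43.142.159) does not contain 162.43.142.195
  162.43.140.128/25 (162.43.140.128 - 162.43.140.255) does not contain 162.43.142.195
Longest matching prefix is /22 -> interface ge-0/0/4.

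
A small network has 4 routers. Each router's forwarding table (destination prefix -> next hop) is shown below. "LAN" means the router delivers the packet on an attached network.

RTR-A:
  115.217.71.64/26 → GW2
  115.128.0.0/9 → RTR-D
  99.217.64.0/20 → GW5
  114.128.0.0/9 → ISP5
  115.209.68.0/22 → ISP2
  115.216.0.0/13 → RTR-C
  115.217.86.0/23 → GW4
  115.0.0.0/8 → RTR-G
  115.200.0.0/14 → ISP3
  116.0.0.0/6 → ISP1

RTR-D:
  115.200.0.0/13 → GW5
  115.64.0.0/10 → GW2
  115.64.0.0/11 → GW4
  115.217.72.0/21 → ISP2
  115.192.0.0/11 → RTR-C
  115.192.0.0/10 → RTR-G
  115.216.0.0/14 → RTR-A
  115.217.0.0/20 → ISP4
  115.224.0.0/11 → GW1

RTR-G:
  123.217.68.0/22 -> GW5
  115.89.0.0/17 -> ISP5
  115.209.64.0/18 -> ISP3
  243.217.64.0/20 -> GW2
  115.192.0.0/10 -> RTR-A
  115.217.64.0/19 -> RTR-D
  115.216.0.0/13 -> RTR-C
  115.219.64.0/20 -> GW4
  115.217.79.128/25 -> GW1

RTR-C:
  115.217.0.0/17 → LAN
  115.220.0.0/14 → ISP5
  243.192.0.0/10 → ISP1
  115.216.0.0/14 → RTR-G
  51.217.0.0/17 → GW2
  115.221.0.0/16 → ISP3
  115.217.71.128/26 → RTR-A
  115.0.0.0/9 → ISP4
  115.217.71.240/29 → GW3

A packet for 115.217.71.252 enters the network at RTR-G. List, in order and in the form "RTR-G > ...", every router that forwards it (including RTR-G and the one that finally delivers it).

At RTR-G: longest match for 115.217.71.252 is 115.217.64.0/19 -> RTR-D
At RTR-D: longest match for 115.217.71.252 is 115.216.0.0/14 -> RTR-A
At RTR-A: longest match for 115.217.71.252 is 115.216.0.0/13 -> RTR-C
At RTR-C: longest match for 115.217.71.252 is 115.217.0.0/17 -> LAN

RTR-G > RTR-D > RTR-A > RTR-C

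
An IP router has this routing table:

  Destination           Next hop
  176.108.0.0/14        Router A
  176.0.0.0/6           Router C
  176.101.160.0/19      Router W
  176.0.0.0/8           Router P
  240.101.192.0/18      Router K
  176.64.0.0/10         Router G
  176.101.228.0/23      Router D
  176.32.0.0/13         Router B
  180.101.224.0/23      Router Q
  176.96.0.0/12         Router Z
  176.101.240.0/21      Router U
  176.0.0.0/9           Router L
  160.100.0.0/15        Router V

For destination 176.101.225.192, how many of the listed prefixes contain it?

Prefixes containing 176.101.225.192:
  176.0.0.0/6 (176.0.0.0 - 179.255.255.255)
  176.0.0.0/8 (176.0.0.0 - 176.255.255.255)
  176.0.0.0/9 (176.0.0.0 - 176.127.255.255)
  176.64.0.0/10 (176.64.0.0 - 176.127.255.255)
  176.96.0.0/12 (176.96.0.0 - 176.111.255.255)
Total matching entries: 5.

5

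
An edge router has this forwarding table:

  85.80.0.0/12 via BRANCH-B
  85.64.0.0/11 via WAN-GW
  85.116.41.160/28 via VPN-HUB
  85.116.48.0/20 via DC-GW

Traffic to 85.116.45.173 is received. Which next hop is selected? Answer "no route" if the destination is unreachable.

No entry's prefix contains 85.116.45.173; there is no default route.

no route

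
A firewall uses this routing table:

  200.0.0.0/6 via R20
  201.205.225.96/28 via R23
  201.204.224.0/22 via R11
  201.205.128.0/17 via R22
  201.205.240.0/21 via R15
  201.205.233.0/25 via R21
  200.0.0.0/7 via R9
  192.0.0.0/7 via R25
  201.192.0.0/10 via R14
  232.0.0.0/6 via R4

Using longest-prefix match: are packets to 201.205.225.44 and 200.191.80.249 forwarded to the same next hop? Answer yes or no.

201.205.225.44: longest match 201.205.128.0/17 -> R22
200.191.80.249: longest match 200.0.0.0/7 -> R9

no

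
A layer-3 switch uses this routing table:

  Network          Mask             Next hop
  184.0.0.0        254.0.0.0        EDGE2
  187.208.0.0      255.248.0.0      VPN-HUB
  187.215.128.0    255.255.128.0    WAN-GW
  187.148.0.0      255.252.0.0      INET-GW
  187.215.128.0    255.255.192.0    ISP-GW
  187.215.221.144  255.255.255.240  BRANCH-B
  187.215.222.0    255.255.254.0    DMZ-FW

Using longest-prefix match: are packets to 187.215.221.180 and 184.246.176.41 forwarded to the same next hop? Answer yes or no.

187.215.221.180: longest match 187.215.128.0/17 -> WAN-GW
184.246.176.41: longest match 184.0.0.0/7 -> EDGE2

no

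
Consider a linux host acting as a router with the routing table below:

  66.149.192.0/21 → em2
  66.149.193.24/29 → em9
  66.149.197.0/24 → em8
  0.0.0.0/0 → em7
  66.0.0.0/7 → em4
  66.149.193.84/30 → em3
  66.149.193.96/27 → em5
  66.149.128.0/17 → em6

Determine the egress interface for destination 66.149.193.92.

Routes whose prefix contains 66.149.193.92:
  0.0.0.0/0 (default, matches everything) -> em7
  66.0.0.0/7 (66.0.0.0 - 67.255.255.255) -> em4
  66.149.128.0/17 (66.149.128.0 - 66.149.255.255) -> em6
  66.149.192.0/21 (66.149.192.0 - 66.149.199.255) -> em2
More-specific entries that do NOT match:
  66.149.193.84/30 (66.149.193.84 - 66.149.193.87) does not contain 66.149.193.92
  66.149.193.24/29 (66.149.193.24 - 66.149.193.31) does not contain 66.149.193.92
  66.149.193.96/27 (66.149.193.96 - 66.149.193.127) does not contain 66.149.193.92
  66.149.197.0/24 (66.149.197.0 - 66.149.197.255) does not contain 66.149.193.92
Longest matching prefix is /21 -> interface em2.

em2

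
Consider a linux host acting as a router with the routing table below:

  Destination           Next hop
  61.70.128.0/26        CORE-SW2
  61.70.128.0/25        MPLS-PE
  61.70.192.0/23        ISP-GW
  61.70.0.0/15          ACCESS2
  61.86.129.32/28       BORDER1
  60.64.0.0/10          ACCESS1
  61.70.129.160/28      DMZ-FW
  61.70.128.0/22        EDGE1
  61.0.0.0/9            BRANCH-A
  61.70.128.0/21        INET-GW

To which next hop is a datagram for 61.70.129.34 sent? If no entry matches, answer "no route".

EDGE1

Routes whose prefix contains 61.70.129.34:
  61.0.0.0/9 (61.0.0.0 - 61.127.255.255) -> BRANCH-A
  61.70.0.0/15 (61.70.0.0 - 61.71.255.255) -> ACCESS2
  61.70.128.0/21 (61.70.128.0 - 61.70.135.255) -> INET-GW
  61.70.128.0/22 (61.70.128.0 - 61.70.131.255) -> EDGE1
More-specific entries that do NOT match:
  61.86.129.32/28 (61.86.129.32 - 61.86.129.47) does not contain 61.70.129.34
  61.70.129.160/28 (61.70.129.160 - 61.70.129.175) does not contain 61.70.129.34
  61.70.128.0/26 (61.70.128.0 - 61.70.128.63) does not contain 61.70.129.34
  61.70.128.0/25 (61.70.128.0 - 61.70.128.127) does not contain 61.70.129.34
  61.70.192.0/23 (61.70.192.0 - 61.70.193.255) does not contain 61.70.129.34
Longest matching prefix is /22 -> next hop EDGE1.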